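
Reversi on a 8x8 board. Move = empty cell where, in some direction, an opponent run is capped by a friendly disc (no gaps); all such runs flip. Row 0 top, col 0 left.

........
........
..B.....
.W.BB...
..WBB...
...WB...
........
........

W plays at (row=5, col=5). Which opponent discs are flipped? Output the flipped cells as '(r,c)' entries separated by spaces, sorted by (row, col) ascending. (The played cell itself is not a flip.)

Dir NW: opp run (4,4) (3,3) (2,2), next='.' -> no flip
Dir N: first cell '.' (not opp) -> no flip
Dir NE: first cell '.' (not opp) -> no flip
Dir W: opp run (5,4) capped by W -> flip
Dir E: first cell '.' (not opp) -> no flip
Dir SW: first cell '.' (not opp) -> no flip
Dir S: first cell '.' (not opp) -> no flip
Dir SE: first cell '.' (not opp) -> no flip

Answer: (5,4)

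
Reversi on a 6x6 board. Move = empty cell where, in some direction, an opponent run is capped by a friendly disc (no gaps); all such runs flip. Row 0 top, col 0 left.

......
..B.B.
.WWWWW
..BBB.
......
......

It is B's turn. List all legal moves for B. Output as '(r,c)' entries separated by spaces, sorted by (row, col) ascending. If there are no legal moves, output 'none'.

(1,0): flips 1 -> legal
(1,1): flips 1 -> legal
(1,3): flips 1 -> legal
(1,5): flips 1 -> legal
(2,0): no bracket -> illegal
(3,0): flips 1 -> legal
(3,1): no bracket -> illegal
(3,5): no bracket -> illegal

Answer: (1,0) (1,1) (1,3) (1,5) (3,0)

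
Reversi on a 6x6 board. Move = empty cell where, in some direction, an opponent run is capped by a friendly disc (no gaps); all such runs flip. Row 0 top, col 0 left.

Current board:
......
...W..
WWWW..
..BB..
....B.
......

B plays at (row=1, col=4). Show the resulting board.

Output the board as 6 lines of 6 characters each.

Answer: ......
...WB.
WWWB..
..BB..
....B.
......

Derivation:
Place B at (1,4); scan 8 dirs for brackets.
Dir NW: first cell '.' (not opp) -> no flip
Dir N: first cell '.' (not opp) -> no flip
Dir NE: first cell '.' (not opp) -> no flip
Dir W: opp run (1,3), next='.' -> no flip
Dir E: first cell '.' (not opp) -> no flip
Dir SW: opp run (2,3) capped by B -> flip
Dir S: first cell '.' (not opp) -> no flip
Dir SE: first cell '.' (not opp) -> no flip
All flips: (2,3)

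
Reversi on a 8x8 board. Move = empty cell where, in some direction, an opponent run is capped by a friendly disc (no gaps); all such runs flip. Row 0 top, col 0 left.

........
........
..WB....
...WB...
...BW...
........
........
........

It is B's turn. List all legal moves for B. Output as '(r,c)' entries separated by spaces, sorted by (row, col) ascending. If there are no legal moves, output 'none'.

(1,1): no bracket -> illegal
(1,2): no bracket -> illegal
(1,3): no bracket -> illegal
(2,1): flips 1 -> legal
(2,4): no bracket -> illegal
(3,1): no bracket -> illegal
(3,2): flips 1 -> legal
(3,5): no bracket -> illegal
(4,2): no bracket -> illegal
(4,5): flips 1 -> legal
(5,3): no bracket -> illegal
(5,4): flips 1 -> legal
(5,5): no bracket -> illegal

Answer: (2,1) (3,2) (4,5) (5,4)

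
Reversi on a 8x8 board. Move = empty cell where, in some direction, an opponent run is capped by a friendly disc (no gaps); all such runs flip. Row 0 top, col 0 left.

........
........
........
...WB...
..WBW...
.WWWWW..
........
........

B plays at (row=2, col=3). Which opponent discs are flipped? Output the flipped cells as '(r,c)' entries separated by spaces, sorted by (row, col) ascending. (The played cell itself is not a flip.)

Dir NW: first cell '.' (not opp) -> no flip
Dir N: first cell '.' (not opp) -> no flip
Dir NE: first cell '.' (not opp) -> no flip
Dir W: first cell '.' (not opp) -> no flip
Dir E: first cell '.' (not opp) -> no flip
Dir SW: first cell '.' (not opp) -> no flip
Dir S: opp run (3,3) capped by B -> flip
Dir SE: first cell 'B' (not opp) -> no flip

Answer: (3,3)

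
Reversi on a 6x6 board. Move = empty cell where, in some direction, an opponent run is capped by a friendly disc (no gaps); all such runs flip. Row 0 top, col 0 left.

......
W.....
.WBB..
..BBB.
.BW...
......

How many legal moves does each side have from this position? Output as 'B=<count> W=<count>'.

-- B to move --
(0,0): no bracket -> illegal
(0,1): no bracket -> illegal
(1,1): no bracket -> illegal
(1,2): no bracket -> illegal
(2,0): flips 1 -> legal
(3,0): no bracket -> illegal
(3,1): no bracket -> illegal
(4,3): flips 1 -> legal
(5,1): flips 1 -> legal
(5,2): flips 1 -> legal
(5,3): no bracket -> illegal
B mobility = 4
-- W to move --
(1,1): no bracket -> illegal
(1,2): flips 2 -> legal
(1,3): no bracket -> illegal
(1,4): no bracket -> illegal
(2,4): flips 3 -> legal
(2,5): no bracket -> illegal
(3,0): no bracket -> illegal
(3,1): no bracket -> illegal
(3,5): no bracket -> illegal
(4,0): flips 1 -> legal
(4,3): flips 1 -> legal
(4,4): no bracket -> illegal
(4,5): no bracket -> illegal
(5,0): no bracket -> illegal
(5,1): no bracket -> illegal
(5,2): no bracket -> illegal
W mobility = 4

Answer: B=4 W=4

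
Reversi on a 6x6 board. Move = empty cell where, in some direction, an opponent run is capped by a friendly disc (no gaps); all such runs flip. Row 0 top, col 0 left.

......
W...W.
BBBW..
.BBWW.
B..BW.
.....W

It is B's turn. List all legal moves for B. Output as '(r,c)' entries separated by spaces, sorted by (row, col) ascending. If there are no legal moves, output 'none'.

Answer: (0,0) (0,5) (1,3) (2,4) (2,5) (3,5) (4,5)

Derivation:
(0,0): flips 1 -> legal
(0,1): no bracket -> illegal
(0,3): no bracket -> illegal
(0,4): no bracket -> illegal
(0,5): flips 2 -> legal
(1,1): no bracket -> illegal
(1,2): no bracket -> illegal
(1,3): flips 2 -> legal
(1,5): no bracket -> illegal
(2,4): flips 1 -> legal
(2,5): flips 1 -> legal
(3,5): flips 2 -> legal
(4,2): no bracket -> illegal
(4,5): flips 1 -> legal
(5,3): no bracket -> illegal
(5,4): no bracket -> illegal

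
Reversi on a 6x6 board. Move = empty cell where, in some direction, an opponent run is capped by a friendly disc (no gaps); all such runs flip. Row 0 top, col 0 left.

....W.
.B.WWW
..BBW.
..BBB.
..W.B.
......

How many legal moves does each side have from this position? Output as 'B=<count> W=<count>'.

Answer: B=5 W=6

Derivation:
-- B to move --
(0,2): no bracket -> illegal
(0,3): flips 1 -> legal
(0,5): flips 1 -> legal
(1,2): no bracket -> illegal
(2,5): flips 1 -> legal
(3,1): no bracket -> illegal
(3,5): no bracket -> illegal
(4,1): no bracket -> illegal
(4,3): no bracket -> illegal
(5,1): flips 1 -> legal
(5,2): flips 1 -> legal
(5,3): no bracket -> illegal
B mobility = 5
-- W to move --
(0,0): no bracket -> illegal
(0,1): no bracket -> illegal
(0,2): no bracket -> illegal
(1,0): no bracket -> illegal
(1,2): flips 2 -> legal
(2,0): no bracket -> illegal
(2,1): flips 2 -> legal
(2,5): no bracket -> illegal
(3,1): flips 1 -> legal
(3,5): no bracket -> illegal
(4,1): flips 2 -> legal
(4,3): flips 2 -> legal
(4,5): no bracket -> illegal
(5,3): no bracket -> illegal
(5,4): flips 2 -> legal
(5,5): no bracket -> illegal
W mobility = 6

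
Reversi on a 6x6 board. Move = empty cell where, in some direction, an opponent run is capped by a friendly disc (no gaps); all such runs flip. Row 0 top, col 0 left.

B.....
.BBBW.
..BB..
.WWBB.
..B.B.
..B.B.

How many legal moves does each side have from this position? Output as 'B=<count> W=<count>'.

Answer: B=6 W=5

Derivation:
-- B to move --
(0,3): no bracket -> illegal
(0,4): no bracket -> illegal
(0,5): flips 1 -> legal
(1,5): flips 1 -> legal
(2,0): flips 1 -> legal
(2,1): no bracket -> illegal
(2,4): no bracket -> illegal
(2,5): no bracket -> illegal
(3,0): flips 2 -> legal
(4,0): flips 1 -> legal
(4,1): flips 1 -> legal
(4,3): no bracket -> illegal
B mobility = 6
-- W to move --
(0,1): no bracket -> illegal
(0,2): flips 2 -> legal
(0,3): no bracket -> illegal
(0,4): flips 2 -> legal
(1,0): flips 3 -> legal
(2,0): no bracket -> illegal
(2,1): no bracket -> illegal
(2,4): no bracket -> illegal
(2,5): no bracket -> illegal
(3,5): flips 2 -> legal
(4,1): no bracket -> illegal
(4,3): no bracket -> illegal
(4,5): no bracket -> illegal
(5,1): no bracket -> illegal
(5,3): flips 1 -> legal
(5,5): no bracket -> illegal
W mobility = 5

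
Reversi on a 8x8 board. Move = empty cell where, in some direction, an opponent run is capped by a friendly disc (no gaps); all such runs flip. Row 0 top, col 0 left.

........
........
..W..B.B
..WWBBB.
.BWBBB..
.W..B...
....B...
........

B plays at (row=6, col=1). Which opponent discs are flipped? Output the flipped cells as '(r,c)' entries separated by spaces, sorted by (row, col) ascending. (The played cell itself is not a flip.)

Dir NW: first cell '.' (not opp) -> no flip
Dir N: opp run (5,1) capped by B -> flip
Dir NE: first cell '.' (not opp) -> no flip
Dir W: first cell '.' (not opp) -> no flip
Dir E: first cell '.' (not opp) -> no flip
Dir SW: first cell '.' (not opp) -> no flip
Dir S: first cell '.' (not opp) -> no flip
Dir SE: first cell '.' (not opp) -> no flip

Answer: (5,1)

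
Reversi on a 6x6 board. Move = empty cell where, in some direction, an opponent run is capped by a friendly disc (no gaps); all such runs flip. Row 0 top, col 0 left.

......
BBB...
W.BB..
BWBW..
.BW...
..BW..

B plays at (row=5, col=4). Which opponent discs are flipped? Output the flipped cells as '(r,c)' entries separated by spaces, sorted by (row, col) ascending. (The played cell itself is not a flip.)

Answer: (5,3)

Derivation:
Dir NW: first cell '.' (not opp) -> no flip
Dir N: first cell '.' (not opp) -> no flip
Dir NE: first cell '.' (not opp) -> no flip
Dir W: opp run (5,3) capped by B -> flip
Dir E: first cell '.' (not opp) -> no flip
Dir SW: edge -> no flip
Dir S: edge -> no flip
Dir SE: edge -> no flip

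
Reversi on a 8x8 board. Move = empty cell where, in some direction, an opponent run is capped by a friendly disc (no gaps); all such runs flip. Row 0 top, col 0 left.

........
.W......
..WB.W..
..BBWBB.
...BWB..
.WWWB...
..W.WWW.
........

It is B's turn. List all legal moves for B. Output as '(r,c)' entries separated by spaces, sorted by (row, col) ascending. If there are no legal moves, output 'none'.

Answer: (0,0) (1,2) (1,4) (1,5) (1,6) (2,1) (2,4) (5,0) (5,5) (6,1) (6,3) (7,1) (7,4) (7,6)

Derivation:
(0,0): flips 2 -> legal
(0,1): no bracket -> illegal
(0,2): no bracket -> illegal
(1,0): no bracket -> illegal
(1,2): flips 1 -> legal
(1,3): no bracket -> illegal
(1,4): flips 1 -> legal
(1,5): flips 1 -> legal
(1,6): flips 2 -> legal
(2,0): no bracket -> illegal
(2,1): flips 1 -> legal
(2,4): flips 2 -> legal
(2,6): no bracket -> illegal
(3,1): no bracket -> illegal
(4,0): no bracket -> illegal
(4,1): no bracket -> illegal
(4,2): no bracket -> illegal
(5,0): flips 3 -> legal
(5,5): flips 1 -> legal
(5,6): no bracket -> illegal
(5,7): no bracket -> illegal
(6,0): no bracket -> illegal
(6,1): flips 1 -> legal
(6,3): flips 1 -> legal
(6,7): no bracket -> illegal
(7,1): flips 3 -> legal
(7,2): no bracket -> illegal
(7,3): no bracket -> illegal
(7,4): flips 1 -> legal
(7,5): no bracket -> illegal
(7,6): flips 1 -> legal
(7,7): no bracket -> illegal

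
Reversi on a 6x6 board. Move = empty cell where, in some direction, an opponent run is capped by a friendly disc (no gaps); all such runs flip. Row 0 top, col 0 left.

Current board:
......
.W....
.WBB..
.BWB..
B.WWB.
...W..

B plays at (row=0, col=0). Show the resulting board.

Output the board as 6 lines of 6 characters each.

Answer: B.....
.B....
.WBB..
.BWB..
B.WWB.
...W..

Derivation:
Place B at (0,0); scan 8 dirs for brackets.
Dir NW: edge -> no flip
Dir N: edge -> no flip
Dir NE: edge -> no flip
Dir W: edge -> no flip
Dir E: first cell '.' (not opp) -> no flip
Dir SW: edge -> no flip
Dir S: first cell '.' (not opp) -> no flip
Dir SE: opp run (1,1) capped by B -> flip
All flips: (1,1)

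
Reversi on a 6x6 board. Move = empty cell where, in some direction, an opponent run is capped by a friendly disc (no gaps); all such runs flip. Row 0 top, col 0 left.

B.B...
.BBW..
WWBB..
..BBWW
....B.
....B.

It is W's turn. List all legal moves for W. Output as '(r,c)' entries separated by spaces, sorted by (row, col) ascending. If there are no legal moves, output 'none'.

(0,1): flips 3 -> legal
(0,3): flips 1 -> legal
(1,0): flips 2 -> legal
(1,4): no bracket -> illegal
(2,4): flips 2 -> legal
(3,1): flips 3 -> legal
(4,1): no bracket -> illegal
(4,2): no bracket -> illegal
(4,3): flips 3 -> legal
(4,5): no bracket -> illegal
(5,3): flips 1 -> legal
(5,5): no bracket -> illegal

Answer: (0,1) (0,3) (1,0) (2,4) (3,1) (4,3) (5,3)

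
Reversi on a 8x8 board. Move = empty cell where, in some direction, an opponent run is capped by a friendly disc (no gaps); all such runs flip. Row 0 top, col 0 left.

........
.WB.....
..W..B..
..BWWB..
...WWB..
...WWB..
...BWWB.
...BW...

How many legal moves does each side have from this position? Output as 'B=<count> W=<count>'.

Answer: B=8 W=16

Derivation:
-- B to move --
(0,0): flips 4 -> legal
(0,1): no bracket -> illegal
(0,2): no bracket -> illegal
(1,0): flips 1 -> legal
(1,3): no bracket -> illegal
(2,0): no bracket -> illegal
(2,1): no bracket -> illegal
(2,3): flips 4 -> legal
(2,4): no bracket -> illegal
(3,1): no bracket -> illegal
(4,2): flips 2 -> legal
(5,2): flips 4 -> legal
(5,6): no bracket -> illegal
(6,2): flips 2 -> legal
(7,5): flips 2 -> legal
(7,6): flips 3 -> legal
B mobility = 8
-- W to move --
(0,1): no bracket -> illegal
(0,2): flips 1 -> legal
(0,3): no bracket -> illegal
(1,3): flips 1 -> legal
(1,4): no bracket -> illegal
(1,5): flips 4 -> legal
(1,6): flips 1 -> legal
(2,1): flips 1 -> legal
(2,3): no bracket -> illegal
(2,4): no bracket -> illegal
(2,6): flips 1 -> legal
(3,1): flips 1 -> legal
(3,6): flips 2 -> legal
(4,1): no bracket -> illegal
(4,2): flips 1 -> legal
(4,6): flips 2 -> legal
(5,2): flips 1 -> legal
(5,6): flips 2 -> legal
(5,7): no bracket -> illegal
(6,2): flips 1 -> legal
(6,7): flips 1 -> legal
(7,2): flips 2 -> legal
(7,5): no bracket -> illegal
(7,6): no bracket -> illegal
(7,7): flips 2 -> legal
W mobility = 16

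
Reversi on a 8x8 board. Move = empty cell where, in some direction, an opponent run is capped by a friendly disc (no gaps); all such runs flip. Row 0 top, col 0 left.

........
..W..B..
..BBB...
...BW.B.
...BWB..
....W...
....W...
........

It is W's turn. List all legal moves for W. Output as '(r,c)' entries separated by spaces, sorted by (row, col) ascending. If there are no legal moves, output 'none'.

Answer: (1,1) (1,4) (2,7) (3,2) (4,2) (4,6) (5,2) (5,6)

Derivation:
(0,4): no bracket -> illegal
(0,5): no bracket -> illegal
(0,6): no bracket -> illegal
(1,1): flips 2 -> legal
(1,3): no bracket -> illegal
(1,4): flips 1 -> legal
(1,6): no bracket -> illegal
(2,1): no bracket -> illegal
(2,5): no bracket -> illegal
(2,6): no bracket -> illegal
(2,7): flips 2 -> legal
(3,1): no bracket -> illegal
(3,2): flips 3 -> legal
(3,5): no bracket -> illegal
(3,7): no bracket -> illegal
(4,2): flips 1 -> legal
(4,6): flips 1 -> legal
(4,7): no bracket -> illegal
(5,2): flips 1 -> legal
(5,3): no bracket -> illegal
(5,5): no bracket -> illegal
(5,6): flips 1 -> legal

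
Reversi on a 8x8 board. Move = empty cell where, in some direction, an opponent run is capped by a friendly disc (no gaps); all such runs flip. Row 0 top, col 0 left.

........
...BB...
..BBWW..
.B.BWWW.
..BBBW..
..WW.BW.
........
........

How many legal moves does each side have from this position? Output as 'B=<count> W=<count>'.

Answer: B=12 W=11

Derivation:
-- B to move --
(1,5): flips 4 -> legal
(1,6): flips 2 -> legal
(2,6): flips 3 -> legal
(2,7): no bracket -> illegal
(3,7): flips 3 -> legal
(4,1): no bracket -> illegal
(4,6): flips 3 -> legal
(4,7): flips 2 -> legal
(5,1): no bracket -> illegal
(5,4): no bracket -> illegal
(5,7): flips 1 -> legal
(6,1): flips 1 -> legal
(6,2): flips 2 -> legal
(6,3): flips 1 -> legal
(6,4): flips 1 -> legal
(6,5): no bracket -> illegal
(6,6): no bracket -> illegal
(6,7): flips 3 -> legal
B mobility = 12
-- W to move --
(0,2): flips 1 -> legal
(0,3): flips 5 -> legal
(0,4): flips 1 -> legal
(0,5): no bracket -> illegal
(1,1): no bracket -> illegal
(1,2): flips 1 -> legal
(1,5): no bracket -> illegal
(2,0): flips 2 -> legal
(2,1): flips 2 -> legal
(3,0): no bracket -> illegal
(3,2): flips 2 -> legal
(4,0): no bracket -> illegal
(4,1): flips 3 -> legal
(4,6): no bracket -> illegal
(5,1): flips 2 -> legal
(5,4): flips 2 -> legal
(6,4): no bracket -> illegal
(6,5): flips 1 -> legal
(6,6): no bracket -> illegal
W mobility = 11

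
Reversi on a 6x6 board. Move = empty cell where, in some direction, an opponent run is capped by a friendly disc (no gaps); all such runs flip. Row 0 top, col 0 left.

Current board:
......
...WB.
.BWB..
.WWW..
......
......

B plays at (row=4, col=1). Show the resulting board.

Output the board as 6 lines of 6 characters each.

Place B at (4,1); scan 8 dirs for brackets.
Dir NW: first cell '.' (not opp) -> no flip
Dir N: opp run (3,1) capped by B -> flip
Dir NE: opp run (3,2) capped by B -> flip
Dir W: first cell '.' (not opp) -> no flip
Dir E: first cell '.' (not opp) -> no flip
Dir SW: first cell '.' (not opp) -> no flip
Dir S: first cell '.' (not opp) -> no flip
Dir SE: first cell '.' (not opp) -> no flip
All flips: (3,1) (3,2)

Answer: ......
...WB.
.BWB..
.BBW..
.B....
......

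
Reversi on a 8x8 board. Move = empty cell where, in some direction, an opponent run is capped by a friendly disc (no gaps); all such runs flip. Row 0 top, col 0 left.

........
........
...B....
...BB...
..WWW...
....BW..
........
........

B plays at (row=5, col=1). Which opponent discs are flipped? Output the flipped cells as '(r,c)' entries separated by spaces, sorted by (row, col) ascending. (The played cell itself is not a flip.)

Dir NW: first cell '.' (not opp) -> no flip
Dir N: first cell '.' (not opp) -> no flip
Dir NE: opp run (4,2) capped by B -> flip
Dir W: first cell '.' (not opp) -> no flip
Dir E: first cell '.' (not opp) -> no flip
Dir SW: first cell '.' (not opp) -> no flip
Dir S: first cell '.' (not opp) -> no flip
Dir SE: first cell '.' (not opp) -> no flip

Answer: (4,2)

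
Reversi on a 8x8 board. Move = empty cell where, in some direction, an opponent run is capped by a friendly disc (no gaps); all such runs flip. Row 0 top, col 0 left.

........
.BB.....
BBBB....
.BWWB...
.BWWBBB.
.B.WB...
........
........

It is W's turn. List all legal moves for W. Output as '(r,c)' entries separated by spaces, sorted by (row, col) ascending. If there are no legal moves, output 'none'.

Answer: (0,0) (0,2) (1,0) (1,3) (1,4) (2,5) (3,0) (3,5) (4,0) (4,7) (5,0) (5,5) (6,0) (6,5)

Derivation:
(0,0): flips 2 -> legal
(0,1): no bracket -> illegal
(0,2): flips 2 -> legal
(0,3): no bracket -> illegal
(1,0): flips 1 -> legal
(1,3): flips 1 -> legal
(1,4): flips 1 -> legal
(2,4): no bracket -> illegal
(2,5): flips 1 -> legal
(3,0): flips 1 -> legal
(3,5): flips 2 -> legal
(3,6): no bracket -> illegal
(3,7): no bracket -> illegal
(4,0): flips 1 -> legal
(4,7): flips 3 -> legal
(5,0): flips 1 -> legal
(5,2): no bracket -> illegal
(5,5): flips 2 -> legal
(5,6): no bracket -> illegal
(5,7): no bracket -> illegal
(6,0): flips 1 -> legal
(6,1): no bracket -> illegal
(6,2): no bracket -> illegal
(6,3): no bracket -> illegal
(6,4): no bracket -> illegal
(6,5): flips 1 -> legal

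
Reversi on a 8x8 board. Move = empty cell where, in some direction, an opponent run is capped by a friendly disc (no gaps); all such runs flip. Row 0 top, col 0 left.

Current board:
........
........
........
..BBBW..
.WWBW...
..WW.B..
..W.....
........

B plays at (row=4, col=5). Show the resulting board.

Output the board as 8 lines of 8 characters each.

Place B at (4,5); scan 8 dirs for brackets.
Dir NW: first cell 'B' (not opp) -> no flip
Dir N: opp run (3,5), next='.' -> no flip
Dir NE: first cell '.' (not opp) -> no flip
Dir W: opp run (4,4) capped by B -> flip
Dir E: first cell '.' (not opp) -> no flip
Dir SW: first cell '.' (not opp) -> no flip
Dir S: first cell 'B' (not opp) -> no flip
Dir SE: first cell '.' (not opp) -> no flip
All flips: (4,4)

Answer: ........
........
........
..BBBW..
.WWBBB..
..WW.B..
..W.....
........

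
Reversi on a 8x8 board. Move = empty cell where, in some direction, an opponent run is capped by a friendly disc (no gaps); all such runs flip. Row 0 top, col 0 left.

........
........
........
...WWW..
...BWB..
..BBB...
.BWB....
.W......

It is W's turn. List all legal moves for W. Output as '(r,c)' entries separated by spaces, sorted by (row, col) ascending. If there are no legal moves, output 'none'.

Answer: (4,2) (4,6) (5,1) (5,5) (5,6) (6,0) (6,4) (7,0) (7,3)

Derivation:
(3,2): no bracket -> illegal
(3,6): no bracket -> illegal
(4,1): no bracket -> illegal
(4,2): flips 2 -> legal
(4,6): flips 1 -> legal
(5,0): no bracket -> illegal
(5,1): flips 1 -> legal
(5,5): flips 1 -> legal
(5,6): flips 1 -> legal
(6,0): flips 1 -> legal
(6,4): flips 2 -> legal
(6,5): no bracket -> illegal
(7,0): flips 3 -> legal
(7,2): no bracket -> illegal
(7,3): flips 3 -> legal
(7,4): no bracket -> illegal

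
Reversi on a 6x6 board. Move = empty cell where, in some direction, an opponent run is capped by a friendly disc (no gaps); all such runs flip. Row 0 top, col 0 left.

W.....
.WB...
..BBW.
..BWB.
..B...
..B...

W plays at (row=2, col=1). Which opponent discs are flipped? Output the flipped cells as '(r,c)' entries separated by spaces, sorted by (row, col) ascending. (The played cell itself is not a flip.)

Answer: (2,2) (2,3)

Derivation:
Dir NW: first cell '.' (not opp) -> no flip
Dir N: first cell 'W' (not opp) -> no flip
Dir NE: opp run (1,2), next='.' -> no flip
Dir W: first cell '.' (not opp) -> no flip
Dir E: opp run (2,2) (2,3) capped by W -> flip
Dir SW: first cell '.' (not opp) -> no flip
Dir S: first cell '.' (not opp) -> no flip
Dir SE: opp run (3,2), next='.' -> no flip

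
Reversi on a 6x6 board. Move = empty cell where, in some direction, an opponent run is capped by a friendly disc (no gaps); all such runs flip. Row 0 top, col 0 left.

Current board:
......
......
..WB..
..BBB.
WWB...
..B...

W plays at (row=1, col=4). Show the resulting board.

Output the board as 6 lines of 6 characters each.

Answer: ......
....W.
..WW..
..WBB.
WWB...
..B...

Derivation:
Place W at (1,4); scan 8 dirs for brackets.
Dir NW: first cell '.' (not opp) -> no flip
Dir N: first cell '.' (not opp) -> no flip
Dir NE: first cell '.' (not opp) -> no flip
Dir W: first cell '.' (not opp) -> no flip
Dir E: first cell '.' (not opp) -> no flip
Dir SW: opp run (2,3) (3,2) capped by W -> flip
Dir S: first cell '.' (not opp) -> no flip
Dir SE: first cell '.' (not opp) -> no flip
All flips: (2,3) (3,2)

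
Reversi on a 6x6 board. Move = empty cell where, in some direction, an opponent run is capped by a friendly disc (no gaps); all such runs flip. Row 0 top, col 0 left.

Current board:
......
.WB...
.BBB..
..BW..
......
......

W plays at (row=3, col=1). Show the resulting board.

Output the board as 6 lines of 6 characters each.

Answer: ......
.WB...
.WBB..
.WWW..
......
......

Derivation:
Place W at (3,1); scan 8 dirs for brackets.
Dir NW: first cell '.' (not opp) -> no flip
Dir N: opp run (2,1) capped by W -> flip
Dir NE: opp run (2,2), next='.' -> no flip
Dir W: first cell '.' (not opp) -> no flip
Dir E: opp run (3,2) capped by W -> flip
Dir SW: first cell '.' (not opp) -> no flip
Dir S: first cell '.' (not opp) -> no flip
Dir SE: first cell '.' (not opp) -> no flip
All flips: (2,1) (3,2)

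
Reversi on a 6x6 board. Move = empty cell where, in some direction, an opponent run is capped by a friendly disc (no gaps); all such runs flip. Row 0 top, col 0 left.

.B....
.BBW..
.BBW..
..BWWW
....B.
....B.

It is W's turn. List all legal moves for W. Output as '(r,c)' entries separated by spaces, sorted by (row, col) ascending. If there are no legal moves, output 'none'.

Answer: (0,0) (1,0) (2,0) (3,1) (4,1) (5,3) (5,5)

Derivation:
(0,0): flips 2 -> legal
(0,2): no bracket -> illegal
(0,3): no bracket -> illegal
(1,0): flips 2 -> legal
(2,0): flips 2 -> legal
(3,0): no bracket -> illegal
(3,1): flips 2 -> legal
(4,1): flips 1 -> legal
(4,2): no bracket -> illegal
(4,3): no bracket -> illegal
(4,5): no bracket -> illegal
(5,3): flips 1 -> legal
(5,5): flips 1 -> legal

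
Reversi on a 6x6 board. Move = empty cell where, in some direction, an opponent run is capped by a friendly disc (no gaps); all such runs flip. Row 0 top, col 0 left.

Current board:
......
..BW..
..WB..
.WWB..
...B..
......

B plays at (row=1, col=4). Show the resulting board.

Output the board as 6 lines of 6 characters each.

Answer: ......
..BBB.
..WB..
.WWB..
...B..
......

Derivation:
Place B at (1,4); scan 8 dirs for brackets.
Dir NW: first cell '.' (not opp) -> no flip
Dir N: first cell '.' (not opp) -> no flip
Dir NE: first cell '.' (not opp) -> no flip
Dir W: opp run (1,3) capped by B -> flip
Dir E: first cell '.' (not opp) -> no flip
Dir SW: first cell 'B' (not opp) -> no flip
Dir S: first cell '.' (not opp) -> no flip
Dir SE: first cell '.' (not opp) -> no flip
All flips: (1,3)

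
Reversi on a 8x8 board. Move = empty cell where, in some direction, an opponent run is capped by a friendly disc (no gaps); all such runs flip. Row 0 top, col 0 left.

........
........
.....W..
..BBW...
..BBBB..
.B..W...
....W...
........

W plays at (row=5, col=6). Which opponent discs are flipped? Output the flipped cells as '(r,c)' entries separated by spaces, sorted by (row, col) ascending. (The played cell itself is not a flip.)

Answer: (4,5)

Derivation:
Dir NW: opp run (4,5) capped by W -> flip
Dir N: first cell '.' (not opp) -> no flip
Dir NE: first cell '.' (not opp) -> no flip
Dir W: first cell '.' (not opp) -> no flip
Dir E: first cell '.' (not opp) -> no flip
Dir SW: first cell '.' (not opp) -> no flip
Dir S: first cell '.' (not opp) -> no flip
Dir SE: first cell '.' (not opp) -> no flip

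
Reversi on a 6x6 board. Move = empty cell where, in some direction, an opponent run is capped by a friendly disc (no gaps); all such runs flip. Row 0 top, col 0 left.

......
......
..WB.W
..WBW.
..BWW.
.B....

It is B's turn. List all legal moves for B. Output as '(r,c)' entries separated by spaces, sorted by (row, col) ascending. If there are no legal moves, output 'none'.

(1,1): flips 1 -> legal
(1,2): flips 2 -> legal
(1,3): no bracket -> illegal
(1,4): no bracket -> illegal
(1,5): no bracket -> illegal
(2,1): flips 1 -> legal
(2,4): no bracket -> illegal
(3,1): flips 1 -> legal
(3,5): flips 1 -> legal
(4,1): flips 1 -> legal
(4,5): flips 3 -> legal
(5,2): no bracket -> illegal
(5,3): flips 1 -> legal
(5,4): no bracket -> illegal
(5,5): flips 1 -> legal

Answer: (1,1) (1,2) (2,1) (3,1) (3,5) (4,1) (4,5) (5,3) (5,5)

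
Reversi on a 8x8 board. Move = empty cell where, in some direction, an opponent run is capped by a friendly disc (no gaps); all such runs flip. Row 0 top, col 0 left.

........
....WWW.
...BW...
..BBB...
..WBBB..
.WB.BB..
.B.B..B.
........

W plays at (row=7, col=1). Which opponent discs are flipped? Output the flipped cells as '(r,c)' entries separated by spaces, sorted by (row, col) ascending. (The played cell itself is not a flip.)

Dir NW: first cell '.' (not opp) -> no flip
Dir N: opp run (6,1) capped by W -> flip
Dir NE: first cell '.' (not opp) -> no flip
Dir W: first cell '.' (not opp) -> no flip
Dir E: first cell '.' (not opp) -> no flip
Dir SW: edge -> no flip
Dir S: edge -> no flip
Dir SE: edge -> no flip

Answer: (6,1)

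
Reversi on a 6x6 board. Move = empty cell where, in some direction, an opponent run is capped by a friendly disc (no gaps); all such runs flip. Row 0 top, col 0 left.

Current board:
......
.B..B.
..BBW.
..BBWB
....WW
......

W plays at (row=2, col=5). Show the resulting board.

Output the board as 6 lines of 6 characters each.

Place W at (2,5); scan 8 dirs for brackets.
Dir NW: opp run (1,4), next='.' -> no flip
Dir N: first cell '.' (not opp) -> no flip
Dir NE: edge -> no flip
Dir W: first cell 'W' (not opp) -> no flip
Dir E: edge -> no flip
Dir SW: first cell 'W' (not opp) -> no flip
Dir S: opp run (3,5) capped by W -> flip
Dir SE: edge -> no flip
All flips: (3,5)

Answer: ......
.B..B.
..BBWW
..BBWW
....WW
......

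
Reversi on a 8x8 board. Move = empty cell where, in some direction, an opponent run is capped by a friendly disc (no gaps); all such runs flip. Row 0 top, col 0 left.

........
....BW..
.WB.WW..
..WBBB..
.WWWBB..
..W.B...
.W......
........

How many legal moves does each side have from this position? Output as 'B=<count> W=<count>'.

Answer: B=13 W=10

Derivation:
-- B to move --
(0,4): no bracket -> illegal
(0,5): flips 2 -> legal
(0,6): flips 2 -> legal
(1,0): flips 3 -> legal
(1,1): no bracket -> illegal
(1,2): no bracket -> illegal
(1,3): flips 1 -> legal
(1,6): flips 2 -> legal
(2,0): flips 1 -> legal
(2,3): no bracket -> illegal
(2,6): no bracket -> illegal
(3,0): no bracket -> illegal
(3,1): flips 1 -> legal
(3,6): flips 1 -> legal
(4,0): flips 3 -> legal
(5,0): no bracket -> illegal
(5,1): flips 1 -> legal
(5,3): flips 1 -> legal
(6,0): no bracket -> illegal
(6,2): flips 3 -> legal
(6,3): no bracket -> illegal
(7,0): flips 3 -> legal
(7,1): no bracket -> illegal
(7,2): no bracket -> illegal
B mobility = 13
-- W to move --
(0,3): flips 1 -> legal
(0,4): flips 1 -> legal
(0,5): no bracket -> illegal
(1,1): no bracket -> illegal
(1,2): flips 1 -> legal
(1,3): flips 1 -> legal
(2,3): flips 2 -> legal
(2,6): no bracket -> illegal
(3,1): no bracket -> illegal
(3,6): flips 3 -> legal
(4,6): flips 3 -> legal
(5,3): no bracket -> illegal
(5,5): flips 2 -> legal
(5,6): no bracket -> illegal
(6,3): no bracket -> illegal
(6,4): flips 3 -> legal
(6,5): flips 1 -> legal
W mobility = 10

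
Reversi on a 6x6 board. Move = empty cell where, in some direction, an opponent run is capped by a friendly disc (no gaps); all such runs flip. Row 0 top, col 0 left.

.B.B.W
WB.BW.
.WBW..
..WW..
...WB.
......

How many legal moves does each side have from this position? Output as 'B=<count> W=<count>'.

-- B to move --
(0,0): no bracket -> illegal
(0,4): no bracket -> illegal
(1,2): no bracket -> illegal
(1,5): flips 1 -> legal
(2,0): flips 1 -> legal
(2,4): flips 1 -> legal
(2,5): flips 1 -> legal
(3,0): no bracket -> illegal
(3,1): flips 1 -> legal
(3,4): no bracket -> illegal
(4,1): no bracket -> illegal
(4,2): flips 2 -> legal
(5,2): no bracket -> illegal
(5,3): flips 3 -> legal
(5,4): no bracket -> illegal
B mobility = 7
-- W to move --
(0,0): flips 2 -> legal
(0,2): no bracket -> illegal
(0,4): no bracket -> illegal
(1,2): flips 3 -> legal
(2,0): no bracket -> illegal
(2,4): no bracket -> illegal
(3,1): no bracket -> illegal
(3,4): no bracket -> illegal
(3,5): no bracket -> illegal
(4,5): flips 1 -> legal
(5,3): no bracket -> illegal
(5,4): no bracket -> illegal
(5,5): flips 1 -> legal
W mobility = 4

Answer: B=7 W=4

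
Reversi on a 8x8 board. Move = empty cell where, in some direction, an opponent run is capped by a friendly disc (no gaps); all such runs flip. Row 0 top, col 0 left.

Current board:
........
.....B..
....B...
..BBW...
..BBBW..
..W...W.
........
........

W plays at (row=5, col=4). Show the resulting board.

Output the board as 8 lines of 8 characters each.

Answer: ........
.....B..
....B...
..BBW...
..BBWW..
..W.W.W.
........
........

Derivation:
Place W at (5,4); scan 8 dirs for brackets.
Dir NW: opp run (4,3) (3,2), next='.' -> no flip
Dir N: opp run (4,4) capped by W -> flip
Dir NE: first cell 'W' (not opp) -> no flip
Dir W: first cell '.' (not opp) -> no flip
Dir E: first cell '.' (not opp) -> no flip
Dir SW: first cell '.' (not opp) -> no flip
Dir S: first cell '.' (not opp) -> no flip
Dir SE: first cell '.' (not opp) -> no flip
All flips: (4,4)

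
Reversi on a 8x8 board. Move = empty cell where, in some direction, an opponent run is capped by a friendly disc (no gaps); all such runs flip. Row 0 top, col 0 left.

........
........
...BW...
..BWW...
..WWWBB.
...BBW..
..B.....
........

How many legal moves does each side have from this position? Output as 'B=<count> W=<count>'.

-- B to move --
(1,3): no bracket -> illegal
(1,4): flips 3 -> legal
(1,5): no bracket -> illegal
(2,2): no bracket -> illegal
(2,5): flips 1 -> legal
(3,1): flips 1 -> legal
(3,5): flips 3 -> legal
(4,1): flips 3 -> legal
(5,1): no bracket -> illegal
(5,2): flips 1 -> legal
(5,6): flips 1 -> legal
(6,4): flips 1 -> legal
(6,5): flips 1 -> legal
(6,6): no bracket -> illegal
B mobility = 9
-- W to move --
(1,2): flips 1 -> legal
(1,3): flips 1 -> legal
(1,4): no bracket -> illegal
(2,1): flips 1 -> legal
(2,2): flips 2 -> legal
(3,1): flips 1 -> legal
(3,5): flips 1 -> legal
(3,6): no bracket -> illegal
(3,7): flips 1 -> legal
(4,1): no bracket -> illegal
(4,7): flips 2 -> legal
(5,1): no bracket -> illegal
(5,2): flips 2 -> legal
(5,6): flips 1 -> legal
(5,7): no bracket -> illegal
(6,1): no bracket -> illegal
(6,3): flips 1 -> legal
(6,4): flips 2 -> legal
(6,5): flips 1 -> legal
(7,1): flips 2 -> legal
(7,2): no bracket -> illegal
(7,3): no bracket -> illegal
W mobility = 14

Answer: B=9 W=14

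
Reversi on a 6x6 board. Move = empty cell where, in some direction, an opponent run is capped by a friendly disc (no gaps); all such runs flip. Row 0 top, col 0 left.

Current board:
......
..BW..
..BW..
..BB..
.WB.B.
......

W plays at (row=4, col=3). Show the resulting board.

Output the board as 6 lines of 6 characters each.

Place W at (4,3); scan 8 dirs for brackets.
Dir NW: opp run (3,2), next='.' -> no flip
Dir N: opp run (3,3) capped by W -> flip
Dir NE: first cell '.' (not opp) -> no flip
Dir W: opp run (4,2) capped by W -> flip
Dir E: opp run (4,4), next='.' -> no flip
Dir SW: first cell '.' (not opp) -> no flip
Dir S: first cell '.' (not opp) -> no flip
Dir SE: first cell '.' (not opp) -> no flip
All flips: (3,3) (4,2)

Answer: ......
..BW..
..BW..
..BW..
.WWWB.
......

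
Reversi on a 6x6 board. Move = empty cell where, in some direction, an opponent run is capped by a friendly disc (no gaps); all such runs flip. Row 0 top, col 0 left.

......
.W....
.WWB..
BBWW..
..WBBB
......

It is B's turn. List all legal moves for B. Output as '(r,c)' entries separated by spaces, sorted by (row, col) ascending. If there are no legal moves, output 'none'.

(0,0): flips 3 -> legal
(0,1): flips 2 -> legal
(0,2): no bracket -> illegal
(1,0): flips 2 -> legal
(1,2): flips 1 -> legal
(1,3): flips 1 -> legal
(2,0): flips 2 -> legal
(2,4): no bracket -> illegal
(3,4): flips 2 -> legal
(4,1): flips 2 -> legal
(5,1): no bracket -> illegal
(5,2): no bracket -> illegal
(5,3): flips 1 -> legal

Answer: (0,0) (0,1) (1,0) (1,2) (1,3) (2,0) (3,4) (4,1) (5,3)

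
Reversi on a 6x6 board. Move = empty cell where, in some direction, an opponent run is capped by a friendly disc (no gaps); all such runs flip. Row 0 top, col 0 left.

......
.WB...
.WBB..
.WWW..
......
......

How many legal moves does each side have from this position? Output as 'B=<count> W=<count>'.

Answer: B=9 W=5

Derivation:
-- B to move --
(0,0): flips 1 -> legal
(0,1): no bracket -> illegal
(0,2): no bracket -> illegal
(1,0): flips 1 -> legal
(2,0): flips 1 -> legal
(2,4): no bracket -> illegal
(3,0): flips 1 -> legal
(3,4): no bracket -> illegal
(4,0): flips 1 -> legal
(4,1): flips 1 -> legal
(4,2): flips 1 -> legal
(4,3): flips 1 -> legal
(4,4): flips 1 -> legal
B mobility = 9
-- W to move --
(0,1): no bracket -> illegal
(0,2): flips 2 -> legal
(0,3): flips 1 -> legal
(1,3): flips 3 -> legal
(1,4): flips 1 -> legal
(2,4): flips 2 -> legal
(3,4): no bracket -> illegal
W mobility = 5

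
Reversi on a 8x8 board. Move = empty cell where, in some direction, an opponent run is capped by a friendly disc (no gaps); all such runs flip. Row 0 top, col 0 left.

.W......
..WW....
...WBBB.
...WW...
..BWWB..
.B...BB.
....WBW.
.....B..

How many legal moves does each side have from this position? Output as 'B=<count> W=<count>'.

-- B to move --
(0,0): no bracket -> illegal
(0,2): flips 1 -> legal
(0,3): no bracket -> illegal
(0,4): no bracket -> illegal
(1,0): no bracket -> illegal
(1,1): no bracket -> illegal
(1,4): no bracket -> illegal
(2,1): no bracket -> illegal
(2,2): flips 3 -> legal
(3,2): no bracket -> illegal
(3,5): no bracket -> illegal
(5,2): flips 2 -> legal
(5,3): flips 1 -> legal
(5,4): flips 2 -> legal
(5,7): flips 1 -> legal
(6,3): flips 1 -> legal
(6,7): flips 1 -> legal
(7,3): flips 1 -> legal
(7,4): no bracket -> illegal
(7,6): flips 1 -> legal
(7,7): flips 1 -> legal
B mobility = 11
-- W to move --
(1,4): flips 1 -> legal
(1,5): flips 1 -> legal
(1,6): flips 1 -> legal
(1,7): no bracket -> illegal
(2,7): flips 3 -> legal
(3,1): no bracket -> illegal
(3,2): no bracket -> illegal
(3,5): flips 1 -> legal
(3,6): no bracket -> illegal
(3,7): no bracket -> illegal
(4,0): no bracket -> illegal
(4,1): flips 1 -> legal
(4,6): flips 3 -> legal
(4,7): no bracket -> illegal
(5,0): no bracket -> illegal
(5,2): no bracket -> illegal
(5,3): no bracket -> illegal
(5,4): no bracket -> illegal
(5,7): no bracket -> illegal
(6,0): flips 2 -> legal
(6,1): no bracket -> illegal
(6,2): no bracket -> illegal
(6,7): flips 2 -> legal
(7,4): no bracket -> illegal
(7,6): no bracket -> illegal
W mobility = 9

Answer: B=11 W=9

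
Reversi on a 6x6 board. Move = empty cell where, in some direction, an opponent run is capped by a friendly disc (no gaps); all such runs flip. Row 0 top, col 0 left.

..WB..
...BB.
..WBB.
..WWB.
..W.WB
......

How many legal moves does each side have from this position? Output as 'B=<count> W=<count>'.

-- B to move --
(0,1): flips 1 -> legal
(1,1): no bracket -> illegal
(1,2): no bracket -> illegal
(2,1): flips 1 -> legal
(3,1): flips 3 -> legal
(3,5): no bracket -> illegal
(4,1): flips 1 -> legal
(4,3): flips 2 -> legal
(5,1): flips 2 -> legal
(5,2): no bracket -> illegal
(5,3): no bracket -> illegal
(5,4): flips 1 -> legal
(5,5): no bracket -> illegal
B mobility = 7
-- W to move --
(0,4): flips 5 -> legal
(0,5): flips 2 -> legal
(1,2): no bracket -> illegal
(1,5): flips 1 -> legal
(2,5): flips 2 -> legal
(3,5): flips 3 -> legal
(4,3): no bracket -> illegal
(5,4): no bracket -> illegal
(5,5): no bracket -> illegal
W mobility = 5

Answer: B=7 W=5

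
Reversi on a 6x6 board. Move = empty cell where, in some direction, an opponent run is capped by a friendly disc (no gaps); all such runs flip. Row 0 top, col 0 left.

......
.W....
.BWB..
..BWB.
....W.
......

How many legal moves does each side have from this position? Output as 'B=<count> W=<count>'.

-- B to move --
(0,0): no bracket -> illegal
(0,1): flips 1 -> legal
(0,2): no bracket -> illegal
(1,0): no bracket -> illegal
(1,2): flips 1 -> legal
(1,3): no bracket -> illegal
(2,0): no bracket -> illegal
(2,4): no bracket -> illegal
(3,1): no bracket -> illegal
(3,5): no bracket -> illegal
(4,2): no bracket -> illegal
(4,3): flips 1 -> legal
(4,5): no bracket -> illegal
(5,3): no bracket -> illegal
(5,4): flips 1 -> legal
(5,5): no bracket -> illegal
B mobility = 4
-- W to move --
(1,0): no bracket -> illegal
(1,2): no bracket -> illegal
(1,3): flips 1 -> legal
(1,4): no bracket -> illegal
(2,0): flips 1 -> legal
(2,4): flips 2 -> legal
(2,5): no bracket -> illegal
(3,0): no bracket -> illegal
(3,1): flips 2 -> legal
(3,5): flips 1 -> legal
(4,1): no bracket -> illegal
(4,2): flips 1 -> legal
(4,3): no bracket -> illegal
(4,5): no bracket -> illegal
W mobility = 6

Answer: B=4 W=6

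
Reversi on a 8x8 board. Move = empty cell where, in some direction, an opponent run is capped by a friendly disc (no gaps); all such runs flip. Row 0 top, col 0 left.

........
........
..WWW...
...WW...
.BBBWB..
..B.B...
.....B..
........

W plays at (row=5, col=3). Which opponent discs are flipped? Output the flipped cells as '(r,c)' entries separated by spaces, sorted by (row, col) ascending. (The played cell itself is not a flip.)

Answer: (4,3)

Derivation:
Dir NW: opp run (4,2), next='.' -> no flip
Dir N: opp run (4,3) capped by W -> flip
Dir NE: first cell 'W' (not opp) -> no flip
Dir W: opp run (5,2), next='.' -> no flip
Dir E: opp run (5,4), next='.' -> no flip
Dir SW: first cell '.' (not opp) -> no flip
Dir S: first cell '.' (not opp) -> no flip
Dir SE: first cell '.' (not opp) -> no flip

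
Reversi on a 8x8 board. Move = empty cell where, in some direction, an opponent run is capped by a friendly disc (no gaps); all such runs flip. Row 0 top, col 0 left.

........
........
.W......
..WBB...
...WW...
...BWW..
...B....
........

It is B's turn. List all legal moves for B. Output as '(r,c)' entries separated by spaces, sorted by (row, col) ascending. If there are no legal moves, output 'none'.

Answer: (3,1) (3,5) (4,5) (5,2) (5,6) (6,4) (6,6)

Derivation:
(1,0): no bracket -> illegal
(1,1): no bracket -> illegal
(1,2): no bracket -> illegal
(2,0): no bracket -> illegal
(2,2): no bracket -> illegal
(2,3): no bracket -> illegal
(3,0): no bracket -> illegal
(3,1): flips 1 -> legal
(3,5): flips 1 -> legal
(4,1): no bracket -> illegal
(4,2): no bracket -> illegal
(4,5): flips 1 -> legal
(4,6): no bracket -> illegal
(5,2): flips 1 -> legal
(5,6): flips 2 -> legal
(6,4): flips 2 -> legal
(6,5): no bracket -> illegal
(6,6): flips 2 -> legal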